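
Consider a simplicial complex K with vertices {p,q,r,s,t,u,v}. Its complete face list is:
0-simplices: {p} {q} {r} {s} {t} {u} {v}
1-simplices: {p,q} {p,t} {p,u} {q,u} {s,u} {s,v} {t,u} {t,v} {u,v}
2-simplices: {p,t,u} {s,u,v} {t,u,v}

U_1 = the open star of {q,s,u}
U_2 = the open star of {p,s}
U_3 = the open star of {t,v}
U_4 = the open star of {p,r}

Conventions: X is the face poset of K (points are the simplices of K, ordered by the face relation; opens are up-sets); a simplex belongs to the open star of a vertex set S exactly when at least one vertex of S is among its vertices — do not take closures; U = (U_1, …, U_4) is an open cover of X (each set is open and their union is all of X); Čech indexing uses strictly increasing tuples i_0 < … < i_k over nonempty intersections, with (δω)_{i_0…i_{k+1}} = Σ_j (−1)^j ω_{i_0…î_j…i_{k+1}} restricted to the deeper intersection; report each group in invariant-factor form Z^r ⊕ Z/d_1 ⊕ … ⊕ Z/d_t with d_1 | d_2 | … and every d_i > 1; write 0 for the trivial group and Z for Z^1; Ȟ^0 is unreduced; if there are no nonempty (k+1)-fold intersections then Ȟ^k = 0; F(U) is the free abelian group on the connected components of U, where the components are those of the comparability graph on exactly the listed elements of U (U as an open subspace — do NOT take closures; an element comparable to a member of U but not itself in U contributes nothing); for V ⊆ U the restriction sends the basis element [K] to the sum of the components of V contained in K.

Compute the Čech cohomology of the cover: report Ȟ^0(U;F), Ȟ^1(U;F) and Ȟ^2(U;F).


nonempty overlaps:
  U1={{q},{s},{u},{p,q},{p,u},{q,u},{s,u},{s,v},{t,u},{u,v},{p,t,u},{s,u,v},{t,u,v}} U2={{p},{s},{p,q},{p,t},{p,u},{s,u},{s,v},{p,t,u},{s,u,v}} U3={{t},{v},{p,t},{s,v},{t,u},{t,v},{u,v},{p,t,u},{s,u,v},{t,u,v}} U4={{p},{r},{p,q},{p,t},{p,u},{p,t,u}}
  U12={{s},{p,q},{p,u},{s,u},{s,v},{p,t,u},{s,u,v}} U13={{s,v},{t,u},{u,v},{p,t,u},{s,u,v},{t,u,v}} U14={{p,q},{p,u},{p,t,u}} U23={{p,t},{s,v},{p,t,u},{s,u,v}} U24={{p},{p,q},{p,t},{p,u},{p,t,u}} U34={{p,t},{p,t,u}}
  U123={{s,v},{p,t,u},{s,u,v}} U124={{p,q},{p,u},{p,t,u}} U134={{p,t,u}} U234={{p,t},{p,t,u}}
  U1234={{p,t,u}}
components per intersection:
  U1: {{q},{s},{u},{p,q},{p,u},{q,u},{s,u},{s,v},{t,u},{u,v},{p,t,u},{s,u,v},{t,u,v}}
  U2: {{p},{p,q},{p,t},{p,u},{p,t,u}} {{s},{s,u},{s,v},{s,u,v}}
  U3: {{t},{v},{p,t},{s,v},{t,u},{t,v},{u,v},{p,t,u},{s,u,v},{t,u,v}}
  U4: {{p},{p,q},{p,t},{p,u},{p,t,u}} {{r}}
  U12: {{s},{s,u},{s,v},{s,u,v}} {{p,q}} {{p,u},{p,t,u}}
  U13: {{s,v},{t,u},{u,v},{p,t,u},{s,u,v},{t,u,v}}
  U14: {{p,q}} {{p,u},{p,t,u}}
  U23: {{p,t},{p,t,u}} {{s,v},{s,u,v}}
  U24: {{p},{p,q},{p,t},{p,u},{p,t,u}}
  U34: {{p,t},{p,t,u}}
  U123: {{s,v},{s,u,v}} {{p,t,u}}
  U124: {{p,q}} {{p,u},{p,t,u}}
  U134: {{p,t,u}}
  U234: {{p,t},{p,t,u}}
  U1234: {{p,t,u}}
C dims 6,10,6,1; δ0: rk 4, SNF 1^4; δ1: rk 5, SNF 1^5; δ2: rk 1, SNF 1^1
degree 0: 6−4−0 = 2 → Ȟ^0 ≅ Z^2
degree 1: 10−5−4 = 1 → Ȟ^1 ≅ Z
degree 2: 6−1−5 = 0 → Ȟ^2 ≅ 0

Ȟ^0(U;F) ≅ Z^2, Ȟ^1(U;F) ≅ Z, Ȟ^2(U;F) ≅ 0


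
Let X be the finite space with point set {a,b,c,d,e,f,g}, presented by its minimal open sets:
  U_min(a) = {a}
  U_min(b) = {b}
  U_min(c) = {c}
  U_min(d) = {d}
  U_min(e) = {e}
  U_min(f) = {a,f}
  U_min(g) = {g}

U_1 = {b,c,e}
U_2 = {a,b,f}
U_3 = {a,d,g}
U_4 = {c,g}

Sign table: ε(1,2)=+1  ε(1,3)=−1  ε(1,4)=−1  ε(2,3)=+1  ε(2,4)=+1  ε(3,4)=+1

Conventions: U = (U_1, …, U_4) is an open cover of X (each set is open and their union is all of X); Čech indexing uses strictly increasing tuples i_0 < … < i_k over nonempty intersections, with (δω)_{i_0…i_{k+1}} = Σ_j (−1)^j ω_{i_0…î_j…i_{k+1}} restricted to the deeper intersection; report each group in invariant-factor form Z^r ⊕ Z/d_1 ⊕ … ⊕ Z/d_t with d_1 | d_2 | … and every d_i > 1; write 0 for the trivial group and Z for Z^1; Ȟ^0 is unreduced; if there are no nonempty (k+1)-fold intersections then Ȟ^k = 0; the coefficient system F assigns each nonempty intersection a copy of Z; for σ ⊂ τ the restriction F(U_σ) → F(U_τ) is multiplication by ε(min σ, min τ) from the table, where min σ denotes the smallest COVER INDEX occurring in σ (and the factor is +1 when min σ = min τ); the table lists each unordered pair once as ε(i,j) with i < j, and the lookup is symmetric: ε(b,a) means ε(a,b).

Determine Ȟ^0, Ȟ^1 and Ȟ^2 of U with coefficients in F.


nonempty overlaps:
  U12={b} U14={c} U23={a} U34={g}
C dims 4,4; δ0: rk 4, SNF 1^3·2
degree 0: 4−4−0 = 0 → Ȟ^0 ≅ 0
degree 1: 4−0−4 = 0 plus torsion [2] → Ȟ^1 ≅ Z/2
degree 2: 0−0−0 = 0 → Ȟ^2 ≅ 0

Ȟ^0 = 0,  Ȟ^1 = Z/2,  Ȟ^2 = 0


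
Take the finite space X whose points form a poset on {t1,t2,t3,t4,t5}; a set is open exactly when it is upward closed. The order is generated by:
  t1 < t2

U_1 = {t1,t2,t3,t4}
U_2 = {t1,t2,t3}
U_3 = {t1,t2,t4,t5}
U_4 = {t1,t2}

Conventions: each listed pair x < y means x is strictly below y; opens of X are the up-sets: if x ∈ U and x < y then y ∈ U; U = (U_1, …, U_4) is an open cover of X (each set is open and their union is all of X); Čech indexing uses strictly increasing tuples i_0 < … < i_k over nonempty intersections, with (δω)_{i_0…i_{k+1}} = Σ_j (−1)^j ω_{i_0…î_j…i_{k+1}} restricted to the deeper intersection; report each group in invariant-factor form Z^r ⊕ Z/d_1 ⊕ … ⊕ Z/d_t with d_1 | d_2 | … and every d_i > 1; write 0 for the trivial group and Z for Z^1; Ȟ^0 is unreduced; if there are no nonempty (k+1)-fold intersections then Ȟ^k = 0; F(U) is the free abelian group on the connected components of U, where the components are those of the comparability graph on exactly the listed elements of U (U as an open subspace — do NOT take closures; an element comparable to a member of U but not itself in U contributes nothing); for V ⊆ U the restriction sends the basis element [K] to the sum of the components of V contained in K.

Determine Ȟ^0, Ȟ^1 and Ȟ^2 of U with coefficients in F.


Ȟ^0 = Z^4, Ȟ^1 = 0 and Ȟ^2 = 0

nonempty overlaps:
  U12={t1,t2,t3} U13={t1,t2,t4} U14={t1,t2} U23={t1,t2} U24={t1,t2} U34={t1,t2}
  U123={t1,t2} U124={t1,t2} U134={t1,t2} U234={t1,t2}
  U1234={t1,t2}
components per intersection:
  U1: {t1,t2} {t3} {t4}
  U2: {t1,t2} {t3}
  U3: {t1,t2} {t4} {t5}
  U4: {t1,t2}
  U12: {t1,t2} {t3}
  U13: {t1,t2} {t4}
  U14: {t1,t2}
  U23: {t1,t2}
  U24: {t1,t2}
  U34: {t1,t2}
  U123: {t1,t2}
  U124: {t1,t2}
  U134: {t1,t2}
  U234: {t1,t2}
  U1234: {t1,t2}
C dims 9,8,4,1; δ0: rk 5, SNF 1^5; δ1: rk 3, SNF 1^3; δ2: rk 1, SNF 1^1
degree 0: 9−5−0 = 4 → Ȟ^0 ≅ Z^4
degree 1: 8−3−5 = 0 → Ȟ^1 ≅ 0
degree 2: 4−1−3 = 0 → Ȟ^2 ≅ 0


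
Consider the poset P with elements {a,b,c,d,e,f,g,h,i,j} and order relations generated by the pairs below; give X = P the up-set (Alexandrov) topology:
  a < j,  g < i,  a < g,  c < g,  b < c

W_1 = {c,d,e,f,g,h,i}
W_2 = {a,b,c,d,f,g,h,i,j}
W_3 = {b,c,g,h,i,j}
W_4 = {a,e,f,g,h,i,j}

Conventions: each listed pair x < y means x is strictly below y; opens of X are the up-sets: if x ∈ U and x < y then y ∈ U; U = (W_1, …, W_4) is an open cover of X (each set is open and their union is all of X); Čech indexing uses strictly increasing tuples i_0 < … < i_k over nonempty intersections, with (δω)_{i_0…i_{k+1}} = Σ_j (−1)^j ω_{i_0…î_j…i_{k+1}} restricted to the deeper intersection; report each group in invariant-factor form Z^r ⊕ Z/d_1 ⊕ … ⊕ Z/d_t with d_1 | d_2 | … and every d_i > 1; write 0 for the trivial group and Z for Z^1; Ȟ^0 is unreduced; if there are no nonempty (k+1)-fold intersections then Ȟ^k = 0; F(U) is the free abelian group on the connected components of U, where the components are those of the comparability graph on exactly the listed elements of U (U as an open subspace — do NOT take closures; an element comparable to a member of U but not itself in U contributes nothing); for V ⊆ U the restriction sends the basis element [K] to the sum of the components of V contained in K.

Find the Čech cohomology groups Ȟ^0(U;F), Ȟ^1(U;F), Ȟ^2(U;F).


Ȟ^0(U;F) ≅ Z^5, Ȟ^1(U;F) ≅ 0, Ȟ^2(U;F) ≅ 0

nerve of the cover:
  W12={c,d,f,g,h,i} W13={c,g,h,i} W14={e,f,g,h,i} W23={b,c,g,h,i,j} W24={a,f,g,h,i,j} W34={g,h,i,j}
  W123={c,g,h,i} W124={f,g,h,i} W134={g,h,i} W234={g,h,i,j}
  W1234={g,h,i}
components per intersection:
  W1: {c,g,i} {d} {e} {f} {h}
  W2: {a,b,c,g,i,j} {d} {f} {h}
  W3: {b,c,g,i} {h} {j}
  W4: {a,g,i,j} {e} {f} {h}
  W12: {c,g,i} {d} {f} {h}
  W13: {c,g,i} {h}
  W14: {e} {f} {g,i} {h}
  W23: {b,c,g,i} {h} {j}
  W24: {a,g,i,j} {f} {h}
  W34: {g,i} {h} {j}
  W123: {c,g,i} {h}
  W124: {f} {g,i} {h}
  W134: {g,i} {h}
  W234: {g,i} {h} {j}
  W1234: {g,i} {h}
C dims 16,19,10,2; δ0: rk 11, SNF 1^11; δ1: rk 8, SNF 1^8; δ2: rk 2, SNF 1^2
Ȟ^0 = (16 − 11) − 0 = 5, so Ȟ^0 ≅ Z^5
Ȟ^1 = (19 − 8) − 11 = 0, so Ȟ^1 ≅ 0
Ȟ^2 = (10 − 2) − 8 = 0, so Ȟ^2 ≅ 0


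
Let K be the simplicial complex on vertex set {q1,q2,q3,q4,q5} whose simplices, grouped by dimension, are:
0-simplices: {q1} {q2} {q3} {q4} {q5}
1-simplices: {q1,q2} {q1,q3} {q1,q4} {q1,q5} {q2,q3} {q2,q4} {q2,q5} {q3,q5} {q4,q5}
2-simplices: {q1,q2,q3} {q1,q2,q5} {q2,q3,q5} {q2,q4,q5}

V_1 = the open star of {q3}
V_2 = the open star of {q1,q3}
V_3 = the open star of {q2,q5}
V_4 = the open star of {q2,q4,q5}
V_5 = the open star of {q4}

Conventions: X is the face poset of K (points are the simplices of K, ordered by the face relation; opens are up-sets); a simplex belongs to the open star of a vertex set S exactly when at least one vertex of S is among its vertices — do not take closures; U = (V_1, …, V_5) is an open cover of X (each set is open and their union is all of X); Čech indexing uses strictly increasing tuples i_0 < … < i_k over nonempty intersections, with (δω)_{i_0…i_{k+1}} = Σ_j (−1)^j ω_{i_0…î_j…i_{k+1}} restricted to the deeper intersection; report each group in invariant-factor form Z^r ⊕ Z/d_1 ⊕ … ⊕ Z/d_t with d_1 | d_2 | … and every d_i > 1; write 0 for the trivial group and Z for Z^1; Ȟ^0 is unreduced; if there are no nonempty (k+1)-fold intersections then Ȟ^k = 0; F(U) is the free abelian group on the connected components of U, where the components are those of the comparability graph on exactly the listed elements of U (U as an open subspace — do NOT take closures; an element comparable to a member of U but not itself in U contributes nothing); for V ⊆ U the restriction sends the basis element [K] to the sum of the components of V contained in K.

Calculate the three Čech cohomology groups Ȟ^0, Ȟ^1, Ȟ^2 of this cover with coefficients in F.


Ȟ^0 = Z; Ȟ^1 = Z; Ȟ^2 = 0

nerve simplices:
  V1={{q3},{q1,q3},{q2,q3},{q3,q5},{q1,q2,q3},{q2,q3,q5}} V2={{q1},{q3},{q1,q2},{q1,q3},{q1,q4},{q1,q5},{q2,q3},{q3,q5},{q1,q2,q3},{q1,q2,q5},{q2,q3,q5}} V3={{q2},{q5},{q1,q2},{q1,q5},{q2,q3},{q2,q4},{q2,q5},{q3,q5},{q4,q5},{q1,q2,q3},{q1,q2,q5},{q2,q3,q5},{q2,q4,q5}} V4={{q2},{q4},{q5},{q1,q2},{q1,q4},{q1,q5},{q2,q3},{q2,q4},{q2,q5},{q3,q5},{q4,q5},{q1,q2,q3},{q1,q2,q5},{q2,q3,q5},{q2,q4,q5}} V5={{q4},{q1,q4},{q2,q4},{q4,q5},{q2,q4,q5}}
  V12={{q3},{q1,q3},{q2,q3},{q3,q5},{q1,q2,q3},{q2,q3,q5}} V13={{q2,q3},{q3,q5},{q1,q2,q3},{q2,q3,q5}} V14={{q2,q3},{q3,q5},{q1,q2,q3},{q2,q3,q5}} V23={{q1,q2},{q1,q5},{q2,q3},{q3,q5},{q1,q2,q3},{q1,q2,q5},{q2,q3,q5}} V24={{q1,q2},{q1,q4},{q1,q5},{q2,q3},{q3,q5},{q1,q2,q3},{q1,q2,q5},{q2,q3,q5}} V25={{q1,q4}} V34={{q2},{q5},{q1,q2},{q1,q5},{q2,q3},{q2,q4},{q2,q5},{q3,q5},{q4,q5},{q1,q2,q3},{q1,q2,q5},{q2,q3,q5},{q2,q4,q5}} V35={{q2,q4},{q4,q5},{q2,q4,q5}} V45={{q4},{q1,q4},{q2,q4},{q4,q5},{q2,q4,q5}}
  V123={{q2,q3},{q3,q5},{q1,q2,q3},{q2,q3,q5}} V124={{q2,q3},{q3,q5},{q1,q2,q3},{q2,q3,q5}} V134={{q2,q3},{q3,q5},{q1,q2,q3},{q2,q3,q5}} V234={{q1,q2},{q1,q5},{q2,q3},{q3,q5},{q1,q2,q3},{q1,q2,q5},{q2,q3,q5}} V245={{q1,q4}} V345={{q2,q4},{q4,q5},{q2,q4,q5}}
  V1234={{q2,q3},{q3,q5},{q1,q2,q3},{q2,q3,q5}}
components per intersection:
  V1: {{q3},{q1,q3},{q2,q3},{q3,q5},{q1,q2,q3},{q2,q3,q5}}
  V2: {{q1},{q3},{q1,q2},{q1,q3},{q1,q4},{q1,q5},{q2,q3},{q3,q5},{q1,q2,q3},{q1,q2,q5},{q2,q3,q5}}
  V3: {{q2},{q5},{q1,q2},{q1,q5},{q2,q3},{q2,q4},{q2,q5},{q3,q5},{q4,q5},{q1,q2,q3},{q1,q2,q5},{q2,q3,q5},{q2,q4,q5}}
  V4: {{q2},{q4},{q5},{q1,q2},{q1,q4},{q1,q5},{q2,q3},{q2,q4},{q2,q5},{q3,q5},{q4,q5},{q1,q2,q3},{q1,q2,q5},{q2,q3,q5},{q2,q4,q5}}
  V5: {{q4},{q1,q4},{q2,q4},{q4,q5},{q2,q4,q5}}
  V12: {{q3},{q1,q3},{q2,q3},{q3,q5},{q1,q2,q3},{q2,q3,q5}}
  V13: {{q2,q3},{q3,q5},{q1,q2,q3},{q2,q3,q5}}
  V14: {{q2,q3},{q3,q5},{q1,q2,q3},{q2,q3,q5}}
  V23: {{q1,q2},{q1,q5},{q2,q3},{q3,q5},{q1,q2,q3},{q1,q2,q5},{q2,q3,q5}}
  V24: {{q1,q2},{q1,q5},{q2,q3},{q3,q5},{q1,q2,q3},{q1,q2,q5},{q2,q3,q5}} {{q1,q4}}
  V25: {{q1,q4}}
  V34: {{q2},{q5},{q1,q2},{q1,q5},{q2,q3},{q2,q4},{q2,q5},{q3,q5},{q4,q5},{q1,q2,q3},{q1,q2,q5},{q2,q3,q5},{q2,q4,q5}}
  V35: {{q2,q4},{q4,q5},{q2,q4,q5}}
  V45: {{q4},{q1,q4},{q2,q4},{q4,q5},{q2,q4,q5}}
  V123: {{q2,q3},{q3,q5},{q1,q2,q3},{q2,q3,q5}}
  V124: {{q2,q3},{q3,q5},{q1,q2,q3},{q2,q3,q5}}
  V134: {{q2,q3},{q3,q5},{q1,q2,q3},{q2,q3,q5}}
  V234: {{q1,q2},{q1,q5},{q2,q3},{q3,q5},{q1,q2,q3},{q1,q2,q5},{q2,q3,q5}}
  V245: {{q1,q4}}
  V345: {{q2,q4},{q4,q5},{q2,q4,q5}}
  V1234: {{q2,q3},{q3,q5},{q1,q2,q3},{q2,q3,q5}}
C dims 5,10,6,1; δ0: rk 4, SNF 1^4; δ1: rk 5, SNF 1^5; δ2: rk 1, SNF 1^1
degree 0: 5−4−0 = 1 → Ȟ^0 ≅ Z
degree 1: 10−5−4 = 1 → Ȟ^1 ≅ Z
degree 2: 6−1−5 = 0 → Ȟ^2 ≅ 0


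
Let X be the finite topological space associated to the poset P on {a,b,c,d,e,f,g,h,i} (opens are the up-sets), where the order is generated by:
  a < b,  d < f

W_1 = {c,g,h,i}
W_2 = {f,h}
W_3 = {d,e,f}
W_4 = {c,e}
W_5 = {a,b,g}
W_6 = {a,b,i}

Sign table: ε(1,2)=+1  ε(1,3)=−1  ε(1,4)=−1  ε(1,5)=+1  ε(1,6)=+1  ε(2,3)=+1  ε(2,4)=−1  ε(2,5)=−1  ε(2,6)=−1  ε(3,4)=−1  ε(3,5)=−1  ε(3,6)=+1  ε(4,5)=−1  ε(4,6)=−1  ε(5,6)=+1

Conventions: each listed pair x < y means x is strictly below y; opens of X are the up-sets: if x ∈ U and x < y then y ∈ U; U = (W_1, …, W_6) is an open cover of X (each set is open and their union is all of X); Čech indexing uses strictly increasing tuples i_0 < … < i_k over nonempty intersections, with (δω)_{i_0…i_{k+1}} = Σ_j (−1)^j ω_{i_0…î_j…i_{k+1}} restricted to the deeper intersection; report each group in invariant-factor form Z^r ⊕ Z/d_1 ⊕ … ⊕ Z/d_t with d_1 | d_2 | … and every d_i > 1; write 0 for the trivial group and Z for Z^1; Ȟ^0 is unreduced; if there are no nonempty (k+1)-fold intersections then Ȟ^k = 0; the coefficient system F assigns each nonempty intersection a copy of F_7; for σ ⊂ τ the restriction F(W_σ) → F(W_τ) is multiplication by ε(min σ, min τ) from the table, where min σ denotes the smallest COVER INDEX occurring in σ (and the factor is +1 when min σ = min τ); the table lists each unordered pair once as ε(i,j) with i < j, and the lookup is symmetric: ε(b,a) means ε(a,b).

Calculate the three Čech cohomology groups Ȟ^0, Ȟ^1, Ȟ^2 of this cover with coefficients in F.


Ȟ^0(U;F) ≅ Z/7, Ȟ^1(U;F) ≅ Z/7 ⊕ Z/7, Ȟ^2(U;F) ≅ 0

nonempty overlaps:
  W12={h} W14={c} W15={g} W16={i} W23={f} W34={e} W56={a,b}
C dims 6,7; δ0: rk_F7 5
degree 0: 6−5−0 = 1 → Ȟ^0 ≅ Z/7
degree 1: 7−0−5 = 2 → Ȟ^1 ≅ Z/7 ⊕ Z/7
degree 2: 0−0−0 = 0 → Ȟ^2 ≅ 0


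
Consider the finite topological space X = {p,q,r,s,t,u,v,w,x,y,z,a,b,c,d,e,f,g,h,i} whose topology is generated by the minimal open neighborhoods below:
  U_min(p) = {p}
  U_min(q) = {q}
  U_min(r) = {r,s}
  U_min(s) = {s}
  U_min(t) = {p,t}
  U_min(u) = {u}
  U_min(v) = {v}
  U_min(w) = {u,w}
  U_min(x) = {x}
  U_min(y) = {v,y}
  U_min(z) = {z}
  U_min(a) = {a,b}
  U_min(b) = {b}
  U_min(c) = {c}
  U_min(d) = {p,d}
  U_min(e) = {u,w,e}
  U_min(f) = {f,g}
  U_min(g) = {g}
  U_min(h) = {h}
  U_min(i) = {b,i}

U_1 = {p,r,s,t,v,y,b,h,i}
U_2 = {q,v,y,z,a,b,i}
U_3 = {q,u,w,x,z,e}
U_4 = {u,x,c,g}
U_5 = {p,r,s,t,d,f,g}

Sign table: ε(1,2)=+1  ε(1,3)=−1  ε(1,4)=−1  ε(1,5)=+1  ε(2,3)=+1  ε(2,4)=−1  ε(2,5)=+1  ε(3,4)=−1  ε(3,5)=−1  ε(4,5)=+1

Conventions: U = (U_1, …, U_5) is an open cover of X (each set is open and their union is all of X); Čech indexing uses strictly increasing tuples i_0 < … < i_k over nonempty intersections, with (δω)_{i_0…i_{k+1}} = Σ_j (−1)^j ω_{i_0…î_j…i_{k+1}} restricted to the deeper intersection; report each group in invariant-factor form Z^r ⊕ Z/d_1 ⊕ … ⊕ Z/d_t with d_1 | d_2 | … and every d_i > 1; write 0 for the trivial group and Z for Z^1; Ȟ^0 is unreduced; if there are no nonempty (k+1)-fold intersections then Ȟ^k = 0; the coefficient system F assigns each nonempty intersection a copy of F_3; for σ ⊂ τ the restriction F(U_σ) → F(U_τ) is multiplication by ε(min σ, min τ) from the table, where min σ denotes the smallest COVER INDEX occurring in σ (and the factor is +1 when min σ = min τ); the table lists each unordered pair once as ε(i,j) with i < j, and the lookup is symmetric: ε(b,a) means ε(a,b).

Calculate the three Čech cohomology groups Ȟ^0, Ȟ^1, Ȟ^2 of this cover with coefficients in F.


Ȟ^0(U;F) ≅ 0; Ȟ^1(U;F) ≅ 0; Ȟ^2(U;F) ≅ 0

nonempty overlaps:
  U12={v,y,b,i} U15={p,r,s,t} U23={q,z} U34={u,x} U45={g}
C dims 5,5; δ0: rk_F3 5
degree 0: 5−5−0 = 0 → Ȟ^0 ≅ 0
degree 1: 5−0−5 = 0 → Ȟ^1 ≅ 0
degree 2: 0−0−0 = 0 → Ȟ^2 ≅ 0


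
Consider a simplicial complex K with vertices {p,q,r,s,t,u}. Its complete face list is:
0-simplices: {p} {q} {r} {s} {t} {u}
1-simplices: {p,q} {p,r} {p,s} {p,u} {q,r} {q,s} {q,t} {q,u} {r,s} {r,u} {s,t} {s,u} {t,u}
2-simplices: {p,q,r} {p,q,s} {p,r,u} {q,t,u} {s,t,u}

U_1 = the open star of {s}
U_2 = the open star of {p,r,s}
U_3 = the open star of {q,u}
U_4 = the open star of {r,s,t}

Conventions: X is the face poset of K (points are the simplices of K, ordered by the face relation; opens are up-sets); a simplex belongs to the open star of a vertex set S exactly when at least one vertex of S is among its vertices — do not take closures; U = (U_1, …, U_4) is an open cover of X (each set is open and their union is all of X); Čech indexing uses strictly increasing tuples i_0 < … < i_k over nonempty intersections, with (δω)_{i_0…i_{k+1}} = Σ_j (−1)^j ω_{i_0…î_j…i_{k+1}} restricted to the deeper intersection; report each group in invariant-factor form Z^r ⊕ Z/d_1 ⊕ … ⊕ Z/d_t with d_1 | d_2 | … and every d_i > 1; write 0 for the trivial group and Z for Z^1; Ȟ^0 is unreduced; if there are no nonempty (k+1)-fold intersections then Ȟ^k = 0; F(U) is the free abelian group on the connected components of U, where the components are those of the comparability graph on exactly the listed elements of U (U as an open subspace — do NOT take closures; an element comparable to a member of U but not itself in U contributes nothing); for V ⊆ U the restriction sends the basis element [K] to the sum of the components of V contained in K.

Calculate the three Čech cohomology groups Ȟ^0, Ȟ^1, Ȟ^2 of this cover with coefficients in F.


cover nerve:
  U1={{s},{p,s},{q,s},{r,s},{s,t},{s,u},{p,q,s},{s,t,u}} U2={{p},{r},{s},{p,q},{p,r},{p,s},{p,u},{q,r},{q,s},{r,s},{r,u},{s,t},{s,u},{p,q,r},{p,q,s},{p,r,u},{s,t,u}} U3={{q},{u},{p,q},{p,u},{q,r},{q,s},{q,t},{q,u},{r,u},{s,u},{t,u},{p,q,r},{p,q,s},{p,r,u},{q,t,u},{s,t,u}} U4={{r},{s},{t},{p,r},{p,s},{q,r},{q,s},{q,t},{r,s},{r,u},{s,t},{s,u},{t,u},{p,q,r},{p,q,s},{p,r,u},{q,t,u},{s,t,u}}
  U12={{s},{p,s},{q,s},{r,s},{s,t},{s,u},{p,q,s},{s,t,u}} U13={{q,s},{s,u},{p,q,s},{s,t,u}} U14={{s},{p,s},{q,s},{r,s},{s,t},{s,u},{p,q,s},{s,t,u}} U23={{p,q},{p,u},{q,r},{q,s},{r,u},{s,u},{p,q,r},{p,q,s},{p,r,u},{s,t,u}} U24={{r},{s},{p,r},{p,s},{q,r},{q,s},{r,s},{r,u},{s,t},{s,u},{p,q,r},{p,q,s},{p,r,u},{s,t,u}} U34={{q,r},{q,s},{q,t},{r,u},{s,u},{t,u},{p,q,r},{p,q,s},{p,r,u},{q,t,u},{s,t,u}}
  U123={{q,s},{s,u},{p,q,s},{s,t,u}} U124={{s},{p,s},{q,s},{r,s},{s,t},{s,u},{p,q,s},{s,t,u}} U134={{q,s},{s,u},{p,q,s},{s,t,u}} U234={{q,r},{q,s},{r,u},{s,u},{p,q,r},{p,q,s},{p,r,u},{s,t,u}}
  U1234={{q,s},{s,u},{p,q,s},{s,t,u}}
components per intersection:
  U1: {{s},{p,s},{q,s},{r,s},{s,t},{s,u},{p,q,s},{s,t,u}}
  U2: {{p},{r},{s},{p,q},{p,r},{p,s},{p,u},{q,r},{q,s},{r,s},{r,u},{s,t},{s,u},{p,q,r},{p,q,s},{p,r,u},{s,t,u}}
  U3: {{q},{u},{p,q},{p,u},{q,r},{q,s},{q,t},{q,u},{r,u},{s,u},{t,u},{p,q,r},{p,q,s},{p,r,u},{q,t,u},{s,t,u}}
  U4: {{r},{s},{t},{p,r},{p,s},{q,r},{q,s},{q,t},{r,s},{r,u},{s,t},{s,u},{t,u},{p,q,r},{p,q,s},{p,r,u},{q,t,u},{s,t,u}}
  U12: {{s},{p,s},{q,s},{r,s},{s,t},{s,u},{p,q,s},{s,t,u}}
  U13: {{q,s},{p,q,s}} {{s,u},{s,t,u}}
  U14: {{s},{p,s},{q,s},{r,s},{s,t},{s,u},{p,q,s},{s,t,u}}
  U23: {{p,q},{q,r},{q,s},{p,q,r},{p,q,s}} {{p,u},{r,u},{p,r,u}} {{s,u},{s,t,u}}
  U24: {{r},{s},{p,r},{p,s},{q,r},{q,s},{r,s},{r,u},{s,t},{s,u},{p,q,r},{p,q,s},{p,r,u},{s,t,u}}
  U34: {{q,r},{p,q,r}} {{q,s},{p,q,s}} {{q,t},{s,u},{t,u},{q,t,u},{s,t,u}} {{r,u},{p,r,u}}
  U123: {{q,s},{p,q,s}} {{s,u},{s,t,u}}
  U124: {{s},{p,s},{q,s},{r,s},{s,t},{s,u},{p,q,s},{s,t,u}}
  U134: {{q,s},{p,q,s}} {{s,u},{s,t,u}}
  U234: {{q,r},{p,q,r}} {{q,s},{p,q,s}} {{r,u},{p,r,u}} {{s,u},{s,t,u}}
  U1234: {{q,s},{p,q,s}} {{s,u},{s,t,u}}
C dims 4,12,9,2; δ0: rk 3, SNF 1^3; δ1: rk 7, SNF 1^7; δ2: rk 2, SNF 1^2
Ȟ^0: (4−3)−0=1 ⇒ Z
Ȟ^1: (12−7)−3=2 ⇒ Z^2
Ȟ^2: (9−2)−7=0 ⇒ 0

Ȟ^0 = Z, Ȟ^1 = Z^2 and Ȟ^2 = 0


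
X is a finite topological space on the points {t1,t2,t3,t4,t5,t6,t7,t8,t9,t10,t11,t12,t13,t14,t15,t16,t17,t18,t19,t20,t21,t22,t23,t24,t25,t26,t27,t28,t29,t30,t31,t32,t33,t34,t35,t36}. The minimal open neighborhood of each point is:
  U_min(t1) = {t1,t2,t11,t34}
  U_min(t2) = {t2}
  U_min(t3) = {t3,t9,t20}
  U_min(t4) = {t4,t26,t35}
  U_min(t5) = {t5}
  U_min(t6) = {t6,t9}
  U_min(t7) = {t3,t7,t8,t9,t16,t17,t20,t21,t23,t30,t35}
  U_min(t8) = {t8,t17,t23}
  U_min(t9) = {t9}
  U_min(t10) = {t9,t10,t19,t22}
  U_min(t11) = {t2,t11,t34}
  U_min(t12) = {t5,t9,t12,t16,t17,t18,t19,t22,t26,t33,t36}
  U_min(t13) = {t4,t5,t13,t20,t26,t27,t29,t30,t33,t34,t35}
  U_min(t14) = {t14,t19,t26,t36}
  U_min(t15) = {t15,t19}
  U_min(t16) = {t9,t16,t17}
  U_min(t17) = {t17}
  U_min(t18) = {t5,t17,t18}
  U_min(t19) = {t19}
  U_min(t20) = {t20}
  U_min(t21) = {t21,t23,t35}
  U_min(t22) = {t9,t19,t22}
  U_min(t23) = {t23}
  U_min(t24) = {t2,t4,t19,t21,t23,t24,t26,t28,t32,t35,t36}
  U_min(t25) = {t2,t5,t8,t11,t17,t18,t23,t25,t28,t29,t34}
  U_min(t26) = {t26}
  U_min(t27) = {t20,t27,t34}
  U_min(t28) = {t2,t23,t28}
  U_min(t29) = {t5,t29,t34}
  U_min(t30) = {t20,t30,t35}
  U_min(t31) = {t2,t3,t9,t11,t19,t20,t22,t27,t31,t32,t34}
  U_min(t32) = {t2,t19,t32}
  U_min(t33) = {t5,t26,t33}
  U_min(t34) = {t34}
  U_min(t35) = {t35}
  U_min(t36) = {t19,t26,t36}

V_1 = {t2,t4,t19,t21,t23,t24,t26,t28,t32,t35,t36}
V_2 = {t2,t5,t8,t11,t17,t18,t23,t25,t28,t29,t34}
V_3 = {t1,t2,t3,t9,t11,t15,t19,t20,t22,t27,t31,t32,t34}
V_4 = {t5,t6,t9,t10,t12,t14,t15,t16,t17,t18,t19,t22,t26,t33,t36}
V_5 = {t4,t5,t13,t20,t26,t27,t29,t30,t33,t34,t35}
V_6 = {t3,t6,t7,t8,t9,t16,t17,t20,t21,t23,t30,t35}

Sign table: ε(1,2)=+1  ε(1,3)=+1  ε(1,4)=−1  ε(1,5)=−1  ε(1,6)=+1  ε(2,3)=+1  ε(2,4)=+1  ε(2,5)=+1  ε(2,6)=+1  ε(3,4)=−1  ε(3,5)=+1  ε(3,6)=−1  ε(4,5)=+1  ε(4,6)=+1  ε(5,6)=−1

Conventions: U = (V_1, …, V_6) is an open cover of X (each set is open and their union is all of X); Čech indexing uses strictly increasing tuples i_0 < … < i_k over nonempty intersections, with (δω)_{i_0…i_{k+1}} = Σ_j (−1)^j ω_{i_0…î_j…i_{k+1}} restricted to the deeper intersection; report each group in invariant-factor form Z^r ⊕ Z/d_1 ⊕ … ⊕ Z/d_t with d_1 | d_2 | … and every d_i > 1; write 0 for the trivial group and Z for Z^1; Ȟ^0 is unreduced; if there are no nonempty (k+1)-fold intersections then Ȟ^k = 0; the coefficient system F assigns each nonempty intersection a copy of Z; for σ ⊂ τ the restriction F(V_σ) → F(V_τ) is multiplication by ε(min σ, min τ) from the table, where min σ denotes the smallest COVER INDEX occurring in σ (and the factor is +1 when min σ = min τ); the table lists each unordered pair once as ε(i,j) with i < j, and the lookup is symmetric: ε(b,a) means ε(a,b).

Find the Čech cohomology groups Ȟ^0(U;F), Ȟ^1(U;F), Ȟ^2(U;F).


nerve of the cover:
  V12={t2,t23,t28} V13={t2,t19,t32} V14={t19,t26,t36} V15={t4,t26,t35} V16={t21,t23,t35} V23={t2,t11,t34} V24={t5,t17,t18} V25={t5,t29,t34} V26={t8,t17,t23} V34={t9,t15,t19,t22} V35={t20,t27,t34} V36={t3,t9,t20} V45={t5,t26,t33} V46={t6,t9,t16,t17} V56={t20,t30,t35}
  V123={t2} V126={t23} V134={t19} V145={t26} V156={t35} V235={t34} V245={t5} V246={t17} V346={t9} V356={t20}
C dims 6,15,10; δ0: rk 6, SNF 1^5·2; δ1: rk 9, SNF 1^9
Ȟ^0 = (6 − 6) − 0 = 0, so Ȟ^0 ≅ 0
Ȟ^1 = (15 − 9) − 6 = 0 plus torsion [2], so Ȟ^1 ≅ Z/2
Ȟ^2 = (10 − 0) − 9 = 1, so Ȟ^2 ≅ Z

Ȟ^0 ≅ 0, Ȟ^1 ≅ Z/2, Ȟ^2 ≅ Z


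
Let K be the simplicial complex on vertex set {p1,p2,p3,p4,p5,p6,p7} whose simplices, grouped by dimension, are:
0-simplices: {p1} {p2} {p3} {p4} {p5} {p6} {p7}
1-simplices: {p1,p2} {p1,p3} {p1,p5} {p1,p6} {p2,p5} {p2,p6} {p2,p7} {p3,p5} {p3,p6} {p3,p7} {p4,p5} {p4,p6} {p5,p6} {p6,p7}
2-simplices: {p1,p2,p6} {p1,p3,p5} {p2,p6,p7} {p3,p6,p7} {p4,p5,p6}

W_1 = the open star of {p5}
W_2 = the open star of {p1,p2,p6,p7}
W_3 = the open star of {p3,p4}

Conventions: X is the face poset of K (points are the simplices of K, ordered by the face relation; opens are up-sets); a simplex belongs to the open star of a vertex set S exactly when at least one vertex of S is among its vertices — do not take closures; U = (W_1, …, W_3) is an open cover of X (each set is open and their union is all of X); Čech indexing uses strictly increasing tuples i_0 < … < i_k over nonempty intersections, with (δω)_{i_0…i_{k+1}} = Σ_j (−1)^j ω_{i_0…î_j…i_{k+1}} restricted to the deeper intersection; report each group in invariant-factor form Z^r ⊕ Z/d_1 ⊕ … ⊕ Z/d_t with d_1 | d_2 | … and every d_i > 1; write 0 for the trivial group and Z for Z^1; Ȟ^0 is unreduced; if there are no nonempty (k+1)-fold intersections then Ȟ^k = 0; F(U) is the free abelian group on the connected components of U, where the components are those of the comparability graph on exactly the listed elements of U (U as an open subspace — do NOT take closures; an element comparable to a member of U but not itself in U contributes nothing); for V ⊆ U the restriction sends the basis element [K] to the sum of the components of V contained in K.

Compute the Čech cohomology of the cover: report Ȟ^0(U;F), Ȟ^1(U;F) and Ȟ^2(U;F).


nerve simplices:
  W1={{p5},{p1,p5},{p2,p5},{p3,p5},{p4,p5},{p5,p6},{p1,p3,p5},{p4,p5,p6}} W2={{p1},{p2},{p6},{p7},{p1,p2},{p1,p3},{p1,p5},{p1,p6},{p2,p5},{p2,p6},{p2,p7},{p3,p6},{p3,p7},{p4,p6},{p5,p6},{p6,p7},{p1,p2,p6},{p1,p3,p5},{p2,p6,p7},{p3,p6,p7},{p4,p5,p6}} W3={{p3},{p4},{p1,p3},{p3,p5},{p3,p6},{p3,p7},{p4,p5},{p4,p6},{p1,p3,p5},{p3,p6,p7},{p4,p5,p6}}
  W12={{p1,p5},{p2,p5},{p5,p6},{p1,p3,p5},{p4,p5,p6}} W13={{p3,p5},{p4,p5},{p1,p3,p5},{p4,p5,p6}} W23={{p1,p3},{p3,p6},{p3,p7},{p4,p6},{p1,p3,p5},{p3,p6,p7},{p4,p5,p6}}
  W123={{p1,p3,p5},{p4,p5,p6}}
components per intersection:
  W1: {{p5},{p1,p5},{p2,p5},{p3,p5},{p4,p5},{p5,p6},{p1,p3,p5},{p4,p5,p6}}
  W2: {{p1},{p2},{p6},{p7},{p1,p2},{p1,p3},{p1,p5},{p1,p6},{p2,p5},{p2,p6},{p2,p7},{p3,p6},{p3,p7},{p4,p6},{p5,p6},{p6,p7},{p1,p2,p6},{p1,p3,p5},{p2,p6,p7},{p3,p6,p7},{p4,p5,p6}}
  W3: {{p3},{p1,p3},{p3,p5},{p3,p6},{p3,p7},{p1,p3,p5},{p3,p6,p7}} {{p4},{p4,p5},{p4,p6},{p4,p5,p6}}
  W12: {{p1,p5},{p1,p3,p5}} {{p2,p5}} {{p5,p6},{p4,p5,p6}}
  W13: {{p3,p5},{p1,p3,p5}} {{p4,p5},{p4,p5,p6}}
  W23: {{p1,p3},{p1,p3,p5}} {{p3,p6},{p3,p7},{p3,p6,p7}} {{p4,p6},{p4,p5,p6}}
  W123: {{p1,p3,p5}} {{p4,p5,p6}}
C dims 4,8,2; δ0: rk 3, SNF 1^3; δ1: rk 2, SNF 1^2
degree 0: 4−3−0 = 1 → Ȟ^0 ≅ Z
degree 1: 8−2−3 = 3 → Ȟ^1 ≅ Z^3
degree 2: 2−0−2 = 0 → Ȟ^2 ≅ 0

Ȟ^0(U;F) ≅ Z; Ȟ^1(U;F) ≅ Z^3; Ȟ^2(U;F) ≅ 0


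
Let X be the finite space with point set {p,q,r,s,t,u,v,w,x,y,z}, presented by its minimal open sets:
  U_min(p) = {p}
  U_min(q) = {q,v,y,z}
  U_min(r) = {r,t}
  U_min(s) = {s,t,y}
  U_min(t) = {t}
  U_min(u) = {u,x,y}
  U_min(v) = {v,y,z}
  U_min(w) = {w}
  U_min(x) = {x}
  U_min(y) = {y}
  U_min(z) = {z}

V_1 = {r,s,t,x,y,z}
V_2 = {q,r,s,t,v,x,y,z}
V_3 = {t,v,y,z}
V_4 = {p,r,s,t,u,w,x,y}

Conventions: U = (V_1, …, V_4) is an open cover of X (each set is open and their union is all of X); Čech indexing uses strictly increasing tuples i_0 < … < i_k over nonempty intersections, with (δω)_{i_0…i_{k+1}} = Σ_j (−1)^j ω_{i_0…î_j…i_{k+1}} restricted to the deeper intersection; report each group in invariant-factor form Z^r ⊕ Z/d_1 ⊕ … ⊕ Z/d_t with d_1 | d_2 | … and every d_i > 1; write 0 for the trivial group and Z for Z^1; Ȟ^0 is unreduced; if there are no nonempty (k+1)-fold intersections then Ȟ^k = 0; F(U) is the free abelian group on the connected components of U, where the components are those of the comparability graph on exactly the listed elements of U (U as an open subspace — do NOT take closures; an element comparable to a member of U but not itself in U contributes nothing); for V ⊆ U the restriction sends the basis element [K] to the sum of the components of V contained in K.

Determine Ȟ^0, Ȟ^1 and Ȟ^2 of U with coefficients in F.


nerve simplices:
  V12={r,s,t,x,y,z} V13={t,y,z} V14={r,s,t,x,y} V23={t,v,y,z} V24={r,s,t,x,y} V34={t,y}
  V123={t,y,z} V124={r,s,t,x,y} V134={t,y} V234={t,y}
  V1234={t,y}
components per intersection:
  V1: {r,s,t,y} {x} {z}
  V2: {q,r,s,t,v,y,z} {x}
  V3: {t} {v,y,z}
  V4: {p} {r,s,t,u,x,y} {w}
  V12: {r,s,t,y} {x} {z}
  V13: {t} {y} {z}
  V14: {r,s,t,y} {x}
  V23: {t} {v,y,z}
  V24: {r,s,t,y} {x}
  V34: {t} {y}
  V123: {t} {y} {z}
  V124: {r,s,t,y} {x}
  V134: {t} {y}
  V234: {t} {y}
  V1234: {t} {y}
C dims 10,14,9,2; δ0: rk 7, SNF 1^7; δ1: rk 7, SNF 1^7; δ2: rk 2, SNF 1^2
degree 0: 10−7−0 = 3 → Ȟ^0 ≅ Z^3
degree 1: 14−7−7 = 0 → Ȟ^1 ≅ 0
degree 2: 9−2−7 = 0 → Ȟ^2 ≅ 0

Ȟ^0(U;F) ≅ Z^3,  Ȟ^1(U;F) ≅ 0,  Ȟ^2(U;F) ≅ 0


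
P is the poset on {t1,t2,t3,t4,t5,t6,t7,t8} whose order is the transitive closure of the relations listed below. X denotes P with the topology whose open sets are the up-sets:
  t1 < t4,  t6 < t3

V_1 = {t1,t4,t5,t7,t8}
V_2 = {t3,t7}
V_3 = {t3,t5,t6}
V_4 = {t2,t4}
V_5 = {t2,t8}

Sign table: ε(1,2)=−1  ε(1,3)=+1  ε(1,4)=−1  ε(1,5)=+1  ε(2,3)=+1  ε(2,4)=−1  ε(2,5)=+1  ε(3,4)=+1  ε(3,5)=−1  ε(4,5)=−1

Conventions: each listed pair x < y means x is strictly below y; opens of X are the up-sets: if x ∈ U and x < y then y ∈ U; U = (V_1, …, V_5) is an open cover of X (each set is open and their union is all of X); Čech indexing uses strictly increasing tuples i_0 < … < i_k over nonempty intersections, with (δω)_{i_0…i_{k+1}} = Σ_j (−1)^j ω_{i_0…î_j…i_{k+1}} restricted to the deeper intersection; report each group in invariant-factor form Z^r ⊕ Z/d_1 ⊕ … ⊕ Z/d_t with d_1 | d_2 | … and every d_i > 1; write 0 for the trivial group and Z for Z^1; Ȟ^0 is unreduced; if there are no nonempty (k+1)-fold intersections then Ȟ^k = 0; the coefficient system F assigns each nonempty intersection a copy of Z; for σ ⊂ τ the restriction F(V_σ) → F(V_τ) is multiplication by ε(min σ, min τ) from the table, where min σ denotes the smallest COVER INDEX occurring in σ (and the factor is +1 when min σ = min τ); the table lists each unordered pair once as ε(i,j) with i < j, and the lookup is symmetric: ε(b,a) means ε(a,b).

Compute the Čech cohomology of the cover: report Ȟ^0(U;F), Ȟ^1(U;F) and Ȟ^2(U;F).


Ȟ^0(U;F) ≅ 0; Ȟ^1(U;F) ≅ Z ⊕ Z/2; Ȟ^2(U;F) ≅ 0

nonempty overlaps:
  V12={t7} V13={t5} V14={t4} V15={t8} V23={t3} V45={t2}
C dims 5,6; δ0: rk 5, SNF 1^4·2
degree 0: 5−5−0 = 0 → Ȟ^0 ≅ 0
degree 1: 6−0−5 = 1 plus torsion [2] → Ȟ^1 ≅ Z ⊕ Z/2
degree 2: 0−0−0 = 0 → Ȟ^2 ≅ 0


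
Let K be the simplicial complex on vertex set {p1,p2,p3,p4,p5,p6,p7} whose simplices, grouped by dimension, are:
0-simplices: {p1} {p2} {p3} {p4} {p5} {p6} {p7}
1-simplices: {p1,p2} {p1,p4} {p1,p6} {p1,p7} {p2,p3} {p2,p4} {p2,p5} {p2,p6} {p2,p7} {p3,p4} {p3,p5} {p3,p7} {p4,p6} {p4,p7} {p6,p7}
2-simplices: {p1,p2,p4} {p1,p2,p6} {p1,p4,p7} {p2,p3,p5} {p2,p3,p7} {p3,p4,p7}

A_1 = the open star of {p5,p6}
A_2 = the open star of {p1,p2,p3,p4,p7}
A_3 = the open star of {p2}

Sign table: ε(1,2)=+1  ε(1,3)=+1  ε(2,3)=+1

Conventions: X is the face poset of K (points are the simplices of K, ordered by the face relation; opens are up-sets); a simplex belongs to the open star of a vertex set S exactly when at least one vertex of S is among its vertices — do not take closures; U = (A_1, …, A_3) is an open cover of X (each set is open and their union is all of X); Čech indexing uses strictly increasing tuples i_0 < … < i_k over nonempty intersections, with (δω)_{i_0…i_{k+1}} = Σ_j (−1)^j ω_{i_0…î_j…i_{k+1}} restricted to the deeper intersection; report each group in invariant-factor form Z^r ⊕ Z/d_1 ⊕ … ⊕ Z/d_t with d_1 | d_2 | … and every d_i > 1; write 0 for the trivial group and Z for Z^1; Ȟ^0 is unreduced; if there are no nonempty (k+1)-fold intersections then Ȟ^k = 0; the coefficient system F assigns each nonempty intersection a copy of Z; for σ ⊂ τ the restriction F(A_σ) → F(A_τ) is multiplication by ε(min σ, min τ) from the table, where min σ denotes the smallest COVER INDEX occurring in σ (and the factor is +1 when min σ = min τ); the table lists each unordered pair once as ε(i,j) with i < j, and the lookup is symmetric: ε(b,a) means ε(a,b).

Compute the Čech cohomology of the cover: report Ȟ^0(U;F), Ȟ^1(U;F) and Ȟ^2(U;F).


cover nerve:
  A1={{p5},{p6},{p1,p6},{p2,p5},{p2,p6},{p3,p5},{p4,p6},{p6,p7},{p1,p2,p6},{p2,p3,p5}} A2={{p1},{p2},{p3},{p4},{p7},{p1,p2},{p1,p4},{p1,p6},{p1,p7},{p2,p3},{p2,p4},{p2,p5},{p2,p6},{p2,p7},{p3,p4},{p3,p5},{p3,p7},{p4,p6},{p4,p7},{p6,p7},{p1,p2,p4},{p1,p2,p6},{p1,p4,p7},{p2,p3,p5},{p2,p3,p7},{p3,p4,p7}} A3={{p2},{p1,p2},{p2,p3},{p2,p4},{p2,p5},{p2,p6},{p2,p7},{p1,p2,p4},{p1,p2,p6},{p2,p3,p5},{p2,p3,p7}}
  A12={{p1,p6},{p2,p5},{p2,p6},{p3,p5},{p4,p6},{p6,p7},{p1,p2,p6},{p2,p3,p5}} A13={{p2,p5},{p2,p6},{p1,p2,p6},{p2,p3,p5}} A23={{p2},{p1,p2},{p2,p3},{p2,p4},{p2,p5},{p2,p6},{p2,p7},{p1,p2,p4},{p1,p2,p6},{p2,p3,p5},{p2,p3,p7}}
  A123={{p2,p5},{p2,p6},{p1,p2,p6},{p2,p3,p5}}
C dims 3,3,1; δ0: rk 2, SNF 1^2; δ1: rk 1, SNF 1^1
Ȟ^0: (3−2)−0=1 ⇒ Z
Ȟ^1: (3−1)−2=0 ⇒ 0
Ȟ^2: (1−0)−1=0 ⇒ 0

Ȟ^0 = Z; Ȟ^1 = 0; Ȟ^2 = 0


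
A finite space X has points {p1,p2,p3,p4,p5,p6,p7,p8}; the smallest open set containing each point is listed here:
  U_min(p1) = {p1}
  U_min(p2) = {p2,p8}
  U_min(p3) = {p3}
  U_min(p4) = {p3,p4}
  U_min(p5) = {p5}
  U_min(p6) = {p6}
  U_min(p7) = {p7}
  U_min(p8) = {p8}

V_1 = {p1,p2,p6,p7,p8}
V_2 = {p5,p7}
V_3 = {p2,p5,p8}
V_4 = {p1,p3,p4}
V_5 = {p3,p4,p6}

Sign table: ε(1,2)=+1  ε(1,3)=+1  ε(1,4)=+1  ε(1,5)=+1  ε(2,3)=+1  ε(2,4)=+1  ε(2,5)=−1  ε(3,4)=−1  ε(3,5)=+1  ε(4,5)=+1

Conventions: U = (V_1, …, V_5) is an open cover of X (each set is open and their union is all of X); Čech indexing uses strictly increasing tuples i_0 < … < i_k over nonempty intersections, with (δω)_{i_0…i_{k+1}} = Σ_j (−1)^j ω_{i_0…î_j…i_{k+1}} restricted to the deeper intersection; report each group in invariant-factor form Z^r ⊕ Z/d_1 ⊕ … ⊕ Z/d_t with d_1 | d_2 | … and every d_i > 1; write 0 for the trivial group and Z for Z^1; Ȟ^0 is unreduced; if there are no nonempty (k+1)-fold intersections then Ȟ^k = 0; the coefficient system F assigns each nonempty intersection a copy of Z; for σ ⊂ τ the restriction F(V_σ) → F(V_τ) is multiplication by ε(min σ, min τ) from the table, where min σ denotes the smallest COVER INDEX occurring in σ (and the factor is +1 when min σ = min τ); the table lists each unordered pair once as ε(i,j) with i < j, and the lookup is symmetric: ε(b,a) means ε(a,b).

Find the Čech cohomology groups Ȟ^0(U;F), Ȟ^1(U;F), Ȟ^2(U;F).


nerve simplices:
  V12={p7} V13={p2,p8} V14={p1} V15={p6} V23={p5} V45={p3,p4}
C dims 5,6; δ0: rk 4, SNF 1^4
degree 0: 5−4−0 = 1 → Ȟ^0 ≅ Z
degree 1: 6−0−4 = 2 → Ȟ^1 ≅ Z^2
degree 2: 0−0−0 = 0 → Ȟ^2 ≅ 0

Ȟ^0 ≅ Z, Ȟ^1 ≅ Z^2, Ȟ^2 ≅ 0


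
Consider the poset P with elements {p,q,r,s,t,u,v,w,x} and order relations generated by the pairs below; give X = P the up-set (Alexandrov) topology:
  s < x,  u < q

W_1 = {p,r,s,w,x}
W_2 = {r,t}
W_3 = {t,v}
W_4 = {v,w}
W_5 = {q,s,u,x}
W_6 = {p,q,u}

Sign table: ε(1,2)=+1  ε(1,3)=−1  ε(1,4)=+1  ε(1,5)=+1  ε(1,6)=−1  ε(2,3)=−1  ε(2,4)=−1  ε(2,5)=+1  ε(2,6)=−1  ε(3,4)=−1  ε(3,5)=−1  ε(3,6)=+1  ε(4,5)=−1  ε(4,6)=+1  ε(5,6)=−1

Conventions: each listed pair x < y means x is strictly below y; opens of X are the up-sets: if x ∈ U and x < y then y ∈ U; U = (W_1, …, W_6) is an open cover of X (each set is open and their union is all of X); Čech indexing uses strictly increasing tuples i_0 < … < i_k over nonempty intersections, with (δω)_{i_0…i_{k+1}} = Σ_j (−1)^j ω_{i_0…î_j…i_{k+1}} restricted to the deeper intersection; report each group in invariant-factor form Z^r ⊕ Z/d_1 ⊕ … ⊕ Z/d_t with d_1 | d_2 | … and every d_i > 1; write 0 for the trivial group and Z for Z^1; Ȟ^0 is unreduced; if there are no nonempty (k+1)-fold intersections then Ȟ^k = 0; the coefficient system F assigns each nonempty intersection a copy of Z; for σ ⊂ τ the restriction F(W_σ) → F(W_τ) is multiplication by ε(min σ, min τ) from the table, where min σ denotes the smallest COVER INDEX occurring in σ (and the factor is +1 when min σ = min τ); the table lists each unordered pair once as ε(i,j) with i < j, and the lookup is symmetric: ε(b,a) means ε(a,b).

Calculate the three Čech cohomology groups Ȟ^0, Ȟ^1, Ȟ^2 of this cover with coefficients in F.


intersection data:
  W12={r} W14={w} W15={s,x} W16={p} W23={t} W34={v} W56={q,u}
C dims 6,7; δ0: rk 5, SNF 1^5
Ȟ^0 = (6 − 5) − 0 = 1, so Ȟ^0 ≅ Z
Ȟ^1 = (7 − 0) − 5 = 2, so Ȟ^1 ≅ Z^2
Ȟ^2 = (0 − 0) − 0 = 0, so Ȟ^2 ≅ 0

Ȟ^0 = Z, Ȟ^1 = Z^2 and Ȟ^2 = 0


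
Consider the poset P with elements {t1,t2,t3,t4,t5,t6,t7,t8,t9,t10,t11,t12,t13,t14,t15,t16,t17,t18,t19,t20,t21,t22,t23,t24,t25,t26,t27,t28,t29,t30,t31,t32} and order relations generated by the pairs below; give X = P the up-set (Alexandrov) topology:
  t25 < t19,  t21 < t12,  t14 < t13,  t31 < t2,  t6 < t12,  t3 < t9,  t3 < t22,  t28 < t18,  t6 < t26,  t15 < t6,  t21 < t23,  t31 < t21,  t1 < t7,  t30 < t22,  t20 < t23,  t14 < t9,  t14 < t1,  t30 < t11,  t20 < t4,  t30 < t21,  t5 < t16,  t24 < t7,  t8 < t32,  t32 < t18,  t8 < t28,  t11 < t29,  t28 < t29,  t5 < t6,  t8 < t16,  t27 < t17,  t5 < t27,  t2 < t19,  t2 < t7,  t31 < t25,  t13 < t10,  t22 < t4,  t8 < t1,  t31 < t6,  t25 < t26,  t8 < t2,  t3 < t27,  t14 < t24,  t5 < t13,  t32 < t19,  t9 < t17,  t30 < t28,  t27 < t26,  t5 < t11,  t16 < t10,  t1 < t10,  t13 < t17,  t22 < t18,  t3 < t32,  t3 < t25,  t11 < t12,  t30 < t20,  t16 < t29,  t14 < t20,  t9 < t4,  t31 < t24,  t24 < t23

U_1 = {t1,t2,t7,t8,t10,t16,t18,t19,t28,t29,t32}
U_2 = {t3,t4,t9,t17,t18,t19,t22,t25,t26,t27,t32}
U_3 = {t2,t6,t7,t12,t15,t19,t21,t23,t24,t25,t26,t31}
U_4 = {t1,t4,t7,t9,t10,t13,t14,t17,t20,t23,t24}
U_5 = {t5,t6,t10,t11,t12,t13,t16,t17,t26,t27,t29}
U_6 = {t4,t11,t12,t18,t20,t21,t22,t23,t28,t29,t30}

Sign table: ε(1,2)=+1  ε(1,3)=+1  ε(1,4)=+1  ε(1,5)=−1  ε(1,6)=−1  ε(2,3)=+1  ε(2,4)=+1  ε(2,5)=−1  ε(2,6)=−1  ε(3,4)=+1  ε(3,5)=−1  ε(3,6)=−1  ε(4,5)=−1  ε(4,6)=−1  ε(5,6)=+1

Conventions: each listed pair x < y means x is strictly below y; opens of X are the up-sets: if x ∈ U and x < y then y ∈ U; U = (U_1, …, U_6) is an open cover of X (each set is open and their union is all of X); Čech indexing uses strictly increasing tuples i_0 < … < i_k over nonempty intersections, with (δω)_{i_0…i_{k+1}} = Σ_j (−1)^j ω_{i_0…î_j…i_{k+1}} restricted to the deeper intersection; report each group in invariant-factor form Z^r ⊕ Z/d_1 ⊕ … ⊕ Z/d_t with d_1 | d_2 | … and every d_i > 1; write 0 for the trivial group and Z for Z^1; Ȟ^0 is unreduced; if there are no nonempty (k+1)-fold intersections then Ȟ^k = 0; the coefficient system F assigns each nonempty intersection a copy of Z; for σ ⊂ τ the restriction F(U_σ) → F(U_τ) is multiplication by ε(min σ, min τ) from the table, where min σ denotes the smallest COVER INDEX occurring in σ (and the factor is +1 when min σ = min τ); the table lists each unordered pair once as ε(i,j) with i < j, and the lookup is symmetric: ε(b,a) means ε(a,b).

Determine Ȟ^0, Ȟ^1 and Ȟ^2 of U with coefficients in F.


Ȟ^0(U;F) ≅ Z; Ȟ^1(U;F) ≅ 0; Ȟ^2(U;F) ≅ Z/2

cover nerve:
  U12={t18,t19,t32} U13={t2,t7,t19} U14={t1,t7,t10} U15={t10,t16,t29} U16={t18,t28,t29} U23={t19,t25,t26} U24={t4,t9,t17} U25={t17,t26,t27} U26={t4,t18,t22} U34={t7,t23,t24} U35={t6,t12,t26} U36={t12,t21,t23} U45={t10,t13,t17} U46={t4,t20,t23} U56={t11,t12,t29}
  U123={t19} U126={t18} U134={t7} U145={t10} U156={t29} U235={t26} U245={t17} U246={t4} U346={t23} U356={t12}
C dims 6,15,10; δ0: rk 5, SNF 1^5; δ1: rk 10, SNF 1^9·2
Ȟ^0: (6−5)−0=1 ⇒ Z
Ȟ^1: (15−10)−5=0 ⇒ 0
Ȟ^2: (10−0)−10=0 plus torsion [2] ⇒ Z/2
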